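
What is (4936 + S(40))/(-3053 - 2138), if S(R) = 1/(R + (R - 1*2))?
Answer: -385009/404898 ≈ -0.95088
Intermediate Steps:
S(R) = 1/(-2 + 2*R) (S(R) = 1/(R + (R - 2)) = 1/(R + (-2 + R)) = 1/(-2 + 2*R))
(4936 + S(40))/(-3053 - 2138) = (4936 + 1/(2*(-1 + 40)))/(-3053 - 2138) = (4936 + (1/2)/39)/(-5191) = (4936 + (1/2)*(1/39))*(-1/5191) = (4936 + 1/78)*(-1/5191) = (385009/78)*(-1/5191) = -385009/404898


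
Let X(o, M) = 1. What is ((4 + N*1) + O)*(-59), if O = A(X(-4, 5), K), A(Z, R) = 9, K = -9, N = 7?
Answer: -1180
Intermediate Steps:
O = 9
((4 + N*1) + O)*(-59) = ((4 + 7*1) + 9)*(-59) = ((4 + 7) + 9)*(-59) = (11 + 9)*(-59) = 20*(-59) = -1180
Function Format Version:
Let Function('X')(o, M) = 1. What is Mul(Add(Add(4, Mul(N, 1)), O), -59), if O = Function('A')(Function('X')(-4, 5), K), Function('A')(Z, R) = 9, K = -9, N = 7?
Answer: -1180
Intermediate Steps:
O = 9
Mul(Add(Add(4, Mul(N, 1)), O), -59) = Mul(Add(Add(4, Mul(7, 1)), 9), -59) = Mul(Add(Add(4, 7), 9), -59) = Mul(Add(11, 9), -59) = Mul(20, -59) = -1180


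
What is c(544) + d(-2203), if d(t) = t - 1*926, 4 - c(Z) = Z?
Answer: -3669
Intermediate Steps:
c(Z) = 4 - Z
d(t) = -926 + t (d(t) = t - 926 = -926 + t)
c(544) + d(-2203) = (4 - 1*544) + (-926 - 2203) = (4 - 544) - 3129 = -540 - 3129 = -3669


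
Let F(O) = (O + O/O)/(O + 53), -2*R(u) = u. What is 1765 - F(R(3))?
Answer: 181796/103 ≈ 1765.0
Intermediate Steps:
R(u) = -u/2
F(O) = (1 + O)/(53 + O) (F(O) = (O + 1)/(53 + O) = (1 + O)/(53 + O))
1765 - F(R(3)) = 1765 - (1 - ½*3)/(53 - ½*3) = 1765 - (1 - 3/2)/(53 - 3/2) = 1765 - (-1)/(103/2*2) = 1765 - 2*(-1)/(103*2) = 1765 - 1*(-1/103) = 1765 + 1/103 = 181796/103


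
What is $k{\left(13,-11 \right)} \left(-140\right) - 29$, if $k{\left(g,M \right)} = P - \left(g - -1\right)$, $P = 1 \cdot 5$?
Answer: $1231$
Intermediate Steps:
$P = 5$
$k{\left(g,M \right)} = 4 - g$ ($k{\left(g,M \right)} = 5 - \left(g - -1\right) = 5 - \left(g + 1\right) = 5 - \left(1 + g\right) = 4 - g$)
$k{\left(13,-11 \right)} \left(-140\right) - 29 = \left(4 - 13\right) \left(-140\right) - 29 = \left(-9\right) \left(-140\right) - 29 = 1260 - 29 = 1231$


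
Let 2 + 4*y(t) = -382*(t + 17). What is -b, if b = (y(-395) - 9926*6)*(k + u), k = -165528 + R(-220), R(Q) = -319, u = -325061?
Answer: -11515474410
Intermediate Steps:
k = -165847 (k = -165528 - 319 = -165847)
y(t) = -1624 - 191*t/2 (y(t) = -1/2 + (-382*(t + 17))/4 = -1/2 + (-382*(17 + t))/4 = -1/2 + (-6494 - 382*t)/4 = -1/2 + (-3247/2 - 191*t/2) = -1624 - 191*t/2)
b = 11515474410 (b = ((-1624 - 191/2*(-395)) - 9926*6)*(-165847 - 325061) = ((-1624 + 75445/2) - 59556)*(-490908) = (72197/2 - 59556)*(-490908) = -46915/2*(-490908) = 11515474410)
-b = -1*11515474410 = -11515474410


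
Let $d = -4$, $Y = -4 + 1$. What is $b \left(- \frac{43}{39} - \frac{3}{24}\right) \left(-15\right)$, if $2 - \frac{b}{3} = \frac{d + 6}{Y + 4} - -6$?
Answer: $- \frac{17235}{52} \approx -331.44$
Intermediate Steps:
$Y = -3$
$b = -18$ ($b = 6 - 3 \left(\frac{-4 + 6}{-3 + 4} - -6\right) = 6 - 3 \left(\frac{2}{1} + 6\right) = 6 - 3 \left(2 \cdot 1 + 6\right) = 6 - 3 \left(2 + 6\right) = 6 - 24 = -18$)
$b \left(- \frac{43}{39} - \frac{3}{24}\right) \left(-15\right) = - 18 \left(- \frac{43}{39} - \frac{3}{24}\right) \left(-15\right) = - 18 \left(\left(-43\right) \frac{1}{39} - \frac{1}{8}\right) \left(-15\right) = - 18 \left(- \frac{43}{39} - \frac{1}{8}\right) \left(-15\right) = \left(-18\right) \left(- \frac{383}{312}\right) \left(-15\right) = \frac{1149}{52} \left(-15\right) = - \frac{17235}{52}$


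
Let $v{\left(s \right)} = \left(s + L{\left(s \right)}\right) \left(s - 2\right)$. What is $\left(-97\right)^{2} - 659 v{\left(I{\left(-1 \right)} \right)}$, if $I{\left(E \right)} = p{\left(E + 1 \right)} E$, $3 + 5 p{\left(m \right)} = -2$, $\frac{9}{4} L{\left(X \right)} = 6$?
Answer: $\frac{35476}{3} \approx 11825.0$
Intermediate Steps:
$L{\left(X \right)} = \frac{8}{3}$ ($L{\left(X \right)} = \frac{4}{9} \cdot 6 = \frac{8}{3}$)
$p{\left(m \right)} = -1$ ($p{\left(m \right)} = - \frac{3}{5} + \frac{1}{5} \left(-2\right) = - \frac{3}{5} - \frac{2}{5} = -1$)
$I{\left(E \right)} = - E$
$v{\left(s \right)} = \left(-2 + s\right) \left(\frac{8}{3} + s\right)$ ($v{\left(s \right)} = \left(s + \frac{8}{3}\right) \left(s - 2\right) = \left(\frac{8}{3} + s\right) \left(-2 + s\right) = \left(-2 + s\right) \left(\frac{8}{3} + s\right)$)
$\left(-97\right)^{2} - 659 v{\left(I{\left(-1 \right)} \right)} = \left(-97\right)^{2} - 659 \left(- \frac{16}{3} + \left(\left(-1\right) \left(-1\right)\right)^{2} + \frac{2 \left(\left(-1\right) \left(-1\right)\right)}{3}\right) = 9409 - 659 \left(- \frac{16}{3} + 1^{2} + \frac{2}{3} \cdot 1\right) = 9409 - 659 \left(- \frac{16}{3} + 1 + \frac{2}{3}\right) = 9409 - 659 \left(- \frac{11}{3}\right) = 9409 - - \frac{7249}{3} = 9409 + \frac{7249}{3} = \frac{35476}{3}$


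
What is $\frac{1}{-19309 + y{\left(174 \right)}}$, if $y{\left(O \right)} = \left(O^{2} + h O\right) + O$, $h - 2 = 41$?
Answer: $\frac{1}{18623} \approx 5.3697 \cdot 10^{-5}$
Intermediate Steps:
$h = 43$ ($h = 2 + 41 = 43$)
$y{\left(O \right)} = O^{2} + 44 O$ ($y{\left(O \right)} = \left(O^{2} + 43 O\right) + O = O^{2} + 44 O$)
$\frac{1}{-19309 + y{\left(174 \right)}} = \frac{1}{-19309 + 174 \left(44 + 174\right)} = \frac{1}{-19309 + 174 \cdot 218} = \frac{1}{-19309 + 37932} = \frac{1}{18623}$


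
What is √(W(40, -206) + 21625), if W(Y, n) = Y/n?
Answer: √229417565/103 ≈ 147.05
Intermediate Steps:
√(W(40, -206) + 21625) = √(40/(-206) + 21625) = √(40*(-1/206) + 21625) = √(-20/103 + 21625) = √(2227355/103) = √229417565/103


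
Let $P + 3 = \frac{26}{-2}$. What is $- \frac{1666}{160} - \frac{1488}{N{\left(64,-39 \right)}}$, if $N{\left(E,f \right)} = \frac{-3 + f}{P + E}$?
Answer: $\frac{946489}{560} \approx 1690.2$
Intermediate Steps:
$P = -16$ ($P = -3 + \frac{26}{-2} = -3 + 26 \left(- \frac{1}{2}\right) = -3 - 13 = -16$)
$N{\left(E,f \right)} = \frac{-3 + f}{-16 + E}$
$- \frac{1666}{160} - \frac{1488}{N{\left(64,-39 \right)}} = - \frac{1666}{160} - \frac{1488}{\frac{1}{-16 + 64} \left(-3 - 39\right)} = \left(-1666\right) \frac{1}{160} - \frac{1488}{\frac{1}{48} \left(-42\right)} = - \frac{833}{80} - \frac{1488}{\frac{1}{48} \left(-42\right)} = - \frac{833}{80} - \frac{1488}{- \frac{7}{8}} = - \frac{833}{80} - - \frac{11904}{7} = - \frac{833}{80} + \frac{11904}{7} = \frac{946489}{560}$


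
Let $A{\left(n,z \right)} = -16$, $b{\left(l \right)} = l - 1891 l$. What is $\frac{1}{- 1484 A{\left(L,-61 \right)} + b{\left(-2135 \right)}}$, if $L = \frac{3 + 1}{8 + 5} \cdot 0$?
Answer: $\frac{1}{4058894} \approx 2.4637 \cdot 10^{-7}$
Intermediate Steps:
$L = 0$ ($L = \frac{4}{13} \cdot 0 = 0$)
$b{\left(l \right)} = - 1890 l$
$\frac{1}{- 1484 A{\left(L,-61 \right)} + b{\left(-2135 \right)}} = \frac{1}{\left(-1484\right) \left(-16\right) - -4035150} = \frac{1}{23744 + 4035150} = \frac{1}{4058894}$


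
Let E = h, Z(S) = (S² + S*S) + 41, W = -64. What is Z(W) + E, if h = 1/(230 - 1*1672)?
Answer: 11871985/1442 ≈ 8233.0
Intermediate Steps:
h = -1/1442 (h = 1/(230 - 1672) = 1/(-1442) = -1/1442 ≈ -0.00069348)
Z(S) = 41 + 2*S² (Z(S) = (S² + S²) + 41 = 2*S² + 41 = 41 + 2*S²)
E = -1/1442 ≈ -0.00069348
Z(W) + E = (41 + 2*(-64)²) - 1/1442 = (41 + 2*4096) - 1/1442 = (41 + 8192) - 1/1442 = 8233 - 1/1442 = 11871985/1442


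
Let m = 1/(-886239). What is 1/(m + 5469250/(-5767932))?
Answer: -851961047958/807844736447 ≈ -1.0546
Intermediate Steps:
m = -1/886239 ≈ -1.1284e-6
1/(m + 5469250/(-5767932)) = 1/(-1/886239 + 5469250/(-5767932)) = 1/(-1/886239 + 5469250*(-1/5767932)) = 1/(-1/886239 - 2734625/2883966) = 1/(-807844736447/851961047958) = -851961047958/807844736447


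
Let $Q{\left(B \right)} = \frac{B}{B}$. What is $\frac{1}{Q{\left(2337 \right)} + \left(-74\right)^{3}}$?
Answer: $- \frac{1}{405223} \approx -2.4678 \cdot 10^{-6}$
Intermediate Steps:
$Q{\left(B \right)} = 1$
$\frac{1}{Q{\left(2337 \right)} + \left(-74\right)^{3}} = \frac{1}{1 + \left(-74\right)^{3}} = \frac{1}{1 - 405224} = \frac{1}{-405223} = - \frac{1}{405223}$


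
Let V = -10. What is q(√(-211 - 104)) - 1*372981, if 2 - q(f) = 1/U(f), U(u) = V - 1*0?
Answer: -3729789/10 ≈ -3.7298e+5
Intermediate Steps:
U(u) = -10 (U(u) = -10 - 1*0 = -10 + 0 = -10)
q(f) = 21/10 (q(f) = 2 - 1/(-10) = 2 - 1*(-⅒) = 2 + ⅒ = 21/10)
q(√(-211 - 104)) - 1*372981 = 21/10 - 1*372981 = 21/10 - 372981 = -3729789/10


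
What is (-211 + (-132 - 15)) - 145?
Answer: -503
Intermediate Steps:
(-211 + (-132 - 15)) - 145 = (-211 - 147) - 145 = -358 - 145 = -503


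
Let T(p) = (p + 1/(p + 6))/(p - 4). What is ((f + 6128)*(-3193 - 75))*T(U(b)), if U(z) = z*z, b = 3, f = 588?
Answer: -2984912768/75 ≈ -3.9799e+7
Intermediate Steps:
U(z) = z**2
T(p) = (p + 1/(6 + p))/(-4 + p)
((f + 6128)*(-3193 - 75))*T(U(b)) = ((588 + 6128)*(-3193 - 75))*((1 + (3**2)**2 + 6*3**2)/(-24 + (3**2)**2 + 2*3**2)) = (6716*(-3268))*((1 + 9**2 + 6*9)/(-24 + 9**2 + 2*9)) = -21947888*(1 + 81 + 54)/(-24 + 81 + 18) = -21947888*136/75 = -2984912768/75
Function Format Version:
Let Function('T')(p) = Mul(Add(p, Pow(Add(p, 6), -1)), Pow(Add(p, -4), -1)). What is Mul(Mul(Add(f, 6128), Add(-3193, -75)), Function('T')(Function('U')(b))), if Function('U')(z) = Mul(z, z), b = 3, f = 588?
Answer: Rational(-2984912768, 75) ≈ -3.9799e+7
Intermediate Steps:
Function('U')(z) = Pow(z, 2)
Function('T')(p) = Mul(Pow(Add(-4, p), -1), Add(p, Pow(Add(6, p), -1))) (Function('T')(p) = Mul(Add(p, Pow(Add(6, p), -1)), Pow(Add(-4, p), -1)) = Mul(Pow(Add(-4, p), -1), Add(p, Pow(Add(6, p), -1))))
Mul(Mul(Add(f, 6128), Add(-3193, -75)), Function('T')(Function('U')(b))) = Mul(Mul(Add(588, 6128), Add(-3193, -75)), Mul(Pow(Add(-24, Pow(Pow(3, 2), 2), Mul(2, Pow(3, 2))), -1), Add(1, Pow(Pow(3, 2), 2), Mul(6, Pow(3, 2))))) = Mul(Mul(6716, -3268), Mul(Pow(Add(-24, Pow(9, 2), Mul(2, 9)), -1), Add(1, Pow(9, 2), Mul(6, 9)))) = Mul(-21947888, Mul(Pow(Add(-24, 81, 18), -1), Add(1, 81, 54))) = Mul(-21947888, Mul(Pow(75, -1), 136)) = Mul(-21947888, Mul(Rational(1, 75), 136)) = Mul(-21947888, Rational(136, 75)) = Rational(-2984912768, 75)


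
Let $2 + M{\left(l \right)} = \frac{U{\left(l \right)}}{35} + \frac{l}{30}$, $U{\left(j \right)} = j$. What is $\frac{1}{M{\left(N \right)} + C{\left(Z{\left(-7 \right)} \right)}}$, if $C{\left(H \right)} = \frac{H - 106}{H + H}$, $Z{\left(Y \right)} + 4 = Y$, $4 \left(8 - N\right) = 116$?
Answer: $\frac{55}{111} \approx 0.4955$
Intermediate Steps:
$N = -21$ ($N = 8 - 29 = -21$)
$Z{\left(Y \right)} = -4 + Y$
$C{\left(H \right)} = \frac{-106 + H}{2 H}$
$M{\left(l \right)} = -2 + \frac{13 l}{210}$ ($M{\left(l \right)} = -2 + \left(\frac{l}{35} + \frac{l}{30}\right) = -2 + \frac{13 l}{210}$)
$\frac{1}{M{\left(N \right)} + C{\left(Z{\left(-7 \right)} \right)}} = \frac{1}{\left(-2 + \frac{13}{210} \left(-21\right)\right) + \frac{-106 - 11}{2 \left(-4 - 7\right)}} = \frac{1}{\left(-2 - \frac{13}{10}\right) + \frac{-106 - 11}{2 \left(-11\right)}} = \frac{1}{- \frac{33}{10} + \frac{1}{2} \left(- \frac{1}{11}\right) \left(-117\right)} = \frac{1}{- \frac{33}{10} + \frac{117}{22}} = \frac{1}{\frac{111}{55}} = \frac{55}{111}$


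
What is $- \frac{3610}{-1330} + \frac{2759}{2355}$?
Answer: $\frac{64058}{16485} \approx 3.8858$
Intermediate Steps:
$- \frac{3610}{-1330} + \frac{2759}{2355} = \left(-3610\right) \left(- \frac{1}{1330}\right) + 2759 \cdot \frac{1}{2355} = \frac{19}{7} + \frac{2759}{2355} = \frac{64058}{16485}$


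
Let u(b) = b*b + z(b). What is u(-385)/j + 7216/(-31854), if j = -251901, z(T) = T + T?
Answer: -1085791531/1337342409 ≈ -0.81190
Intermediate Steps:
z(T) = 2*T
u(b) = b² + 2*b (u(b) = b*b + 2*b = b² + 2*b)
u(-385)/j + 7216/(-31854) = -385*(2 - 385)/(-251901) + 7216/(-31854) = -385*(-383)*(-1/251901) + 7216*(-1/31854) = 147455*(-1/251901) - 3608/15927 = -147455/251901 - 3608/15927 = -1085791531/1337342409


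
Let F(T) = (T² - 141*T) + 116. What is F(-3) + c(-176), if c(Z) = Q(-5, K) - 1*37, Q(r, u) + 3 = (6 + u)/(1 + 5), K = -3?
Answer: 1017/2 ≈ 508.50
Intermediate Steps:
Q(r, u) = -2 + u/6 (Q(r, u) = -3 + (6 + u)/(1 + 5) = -3 + (6 + u)/6 = -3 + (6 + u)*(⅙) = -3 + (1 + u/6) = -2 + u/6)
F(T) = 116 + T² - 141*T
c(Z) = -79/2 (c(Z) = (-2 + (⅙)*(-3)) - 1*37 = (-2 - ½) - 37 = -5/2 - 37 = -79/2)
F(-3) + c(-176) = (116 + (-3)² - 141*(-3)) - 79/2 = (116 + 9 + 423) - 79/2 = 548 - 79/2 = 1017/2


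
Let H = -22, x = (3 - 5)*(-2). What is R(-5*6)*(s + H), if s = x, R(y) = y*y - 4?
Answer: -16128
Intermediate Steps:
x = 4 (x = -2*(-2) = 4)
R(y) = -4 + y² (R(y) = y² - 4 = -4 + y²)
s = 4
R(-5*6)*(s + H) = (-4 + (-5*6)²)*(4 - 22) = (-4 + (-30)²)*(-18) = (-4 + 900)*(-18) = 896*(-18) = -16128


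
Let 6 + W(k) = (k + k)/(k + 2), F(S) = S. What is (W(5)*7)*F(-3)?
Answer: 96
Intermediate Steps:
W(k) = -6 + 2*k/(2 + k) (W(k) = -6 + (k + k)/(k + 2) = -6 + (2*k)/(2 + k) = -6 + 2*k/(2 + k))
(W(5)*7)*F(-3) = ((4*(-3 - 1*5)/(2 + 5))*7)*(-3) = ((4*(-3 - 5)/7)*7)*(-3) = ((4*(⅐)*(-8))*7)*(-3) = -32/7*7*(-3) = -32*(-3) = 96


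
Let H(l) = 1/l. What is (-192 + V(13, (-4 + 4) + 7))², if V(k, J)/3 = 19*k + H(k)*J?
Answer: 51236964/169 ≈ 3.0318e+5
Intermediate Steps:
H(l) = 1/l
V(k, J) = 57*k + 3*J/k (V(k, J) = 3*(19*k + J/k) = 57*k + 3*J/k)
(-192 + V(13, (-4 + 4) + 7))² = (-192 + (57*13 + 3*((-4 + 4) + 7)/13))² = (-192 + (741 + 3*(0 + 7)*(1/13)))² = (-192 + (741 + 3*7*(1/13)))² = (-192 + (741 + 21/13))² = (-192 + 9654/13)² = (7158/13)² = 51236964/169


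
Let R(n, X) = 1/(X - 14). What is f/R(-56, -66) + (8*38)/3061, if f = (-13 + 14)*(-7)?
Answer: 1714464/3061 ≈ 560.10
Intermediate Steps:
f = -7 (f = 1*(-7) = -7)
R(n, X) = 1/(-14 + X)
f/R(-56, -66) + (8*38)/3061 = -7/(1/(-14 - 66)) + (8*38)/3061 = -7/(1/(-80)) + 304*(1/3061) = -7/(-1/80) + 304/3061 = -7*(-80) + 304/3061 = 560 + 304/3061 = 1714464/3061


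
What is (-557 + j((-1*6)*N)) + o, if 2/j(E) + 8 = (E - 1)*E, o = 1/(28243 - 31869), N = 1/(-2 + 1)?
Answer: -22212887/39886 ≈ -556.91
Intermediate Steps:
N = -1 (N = 1/(-1) = -1)
o = -1/3626 (o = 1/(-3626) = -1/3626 ≈ -0.00027579)
j(E) = 2/(-8 + E*(-1 + E)) (j(E) = 2/(-8 + (E - 1)*E) = 2/(-8 + (-1 + E)*E) = 2/(-8 + E*(-1 + E)))
(-557 + j((-1*6)*N)) + o = (-557 + 2/(-8 + (-1*6*(-1))**2 - (-1*6)*(-1))) - 1/3626 = (-557 + 2/(-8 + (-6*(-1))**2 - (-6)*(-1))) - 1/3626 = (-557 + 2/(-8 + 6**2 - 1*6)) - 1/3626 = (-557 + 2/(-8 + 36 - 6)) - 1/3626 = (-557 + 2/22) - 1/3626 = (-557 + 2*(1/22)) - 1/3626 = (-557 + 1/11) - 1/3626 = -6126/11 - 1/3626 = -22212887/39886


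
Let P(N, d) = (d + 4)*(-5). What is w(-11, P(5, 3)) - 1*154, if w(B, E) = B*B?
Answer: -33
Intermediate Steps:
P(N, d) = -20 - 5*d (P(N, d) = (4 + d)*(-5) = -20 - 5*d)
w(B, E) = B**2
w(-11, P(5, 3)) - 1*154 = (-11)**2 - 1*154 = 121 - 154 = -33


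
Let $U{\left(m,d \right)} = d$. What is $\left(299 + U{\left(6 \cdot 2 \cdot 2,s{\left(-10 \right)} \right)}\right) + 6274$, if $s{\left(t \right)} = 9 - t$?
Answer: $6592$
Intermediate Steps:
$\left(299 + U{\left(6 \cdot 2 \cdot 2,s{\left(-10 \right)} \right)}\right) + 6274 = \left(299 + \left(9 - -10\right)\right) + 6274 = \left(299 + \left(9 + 10\right)\right) + 6274 = \left(299 + 19\right) + 6274 = 318 + 6274 = 6592$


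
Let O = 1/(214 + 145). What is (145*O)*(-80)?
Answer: -11600/359 ≈ -32.312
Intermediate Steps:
O = 1/359 ≈ 0.0027855
(145*O)*(-80) = (145*(1/359))*(-80) = (145/359)*(-80) = -11600/359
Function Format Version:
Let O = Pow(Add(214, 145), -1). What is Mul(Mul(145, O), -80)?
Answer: Rational(-11600, 359) ≈ -32.312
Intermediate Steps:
O = Rational(1, 359) (O = Pow(359, -1) = Rational(1, 359) ≈ 0.0027855)
Mul(Mul(145, O), -80) = Mul(Mul(145, Rational(1, 359)), -80) = Mul(Rational(145, 359), -80) = Rational(-11600, 359)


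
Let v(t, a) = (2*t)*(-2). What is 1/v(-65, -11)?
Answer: 1/260 ≈ 0.0038462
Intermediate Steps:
v(t, a) = -4*t
1/v(-65, -11) = 1/(-4*(-65)) = 1/260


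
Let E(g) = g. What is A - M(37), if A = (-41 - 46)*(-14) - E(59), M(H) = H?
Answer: 1122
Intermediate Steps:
A = 1159 (A = (-41 - 46)*(-14) - 1*59 = -87*(-14) - 59 = 1218 - 59 = 1159)
A - M(37) = 1159 - 1*37 = 1159 - 37 = 1122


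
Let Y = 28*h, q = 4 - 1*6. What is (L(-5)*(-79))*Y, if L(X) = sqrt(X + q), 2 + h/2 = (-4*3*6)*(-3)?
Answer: -946736*I*sqrt(7) ≈ -2.5048e+6*I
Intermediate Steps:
q = -2 (q = 4 - 6 = -2)
h = 428 (h = -4 + 2*((-4*3*6)*(-3)) = -4 + 2*(-12*6*(-3)) = -4 + 2*(-72*(-3)) = -4 + 2*216 = -4 + 432 = 428)
L(X) = sqrt(-2 + X) (L(X) = sqrt(X - 2) = sqrt(-2 + X))
Y = 11984 (Y = 28*428 = 11984)
(L(-5)*(-79))*Y = (sqrt(-2 - 5)*(-79))*11984 = (sqrt(-7)*(-79))*11984 = ((I*sqrt(7))*(-79))*11984 = -79*I*sqrt(7)*11984 = -946736*I*sqrt(7)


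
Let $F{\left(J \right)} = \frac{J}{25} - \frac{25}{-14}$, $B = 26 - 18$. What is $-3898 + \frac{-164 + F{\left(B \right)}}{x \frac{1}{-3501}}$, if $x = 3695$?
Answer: $- \frac{4842711337}{1293250} \approx -3744.6$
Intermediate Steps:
$B = 8$ ($B = 26 - 18 = 8$)
$F{\left(J \right)} = \frac{25}{14} + \frac{J}{25}$ ($F{\left(J \right)} = J \frac{1}{25} - - \frac{25}{14} = \frac{J}{25} + \frac{25}{14} = \frac{25}{14} + \frac{J}{25}$)
$-3898 + \frac{-164 + F{\left(B \right)}}{x \frac{1}{-3501}} = -3898 + \frac{-164 + \left(\frac{25}{14} + \frac{1}{25} \cdot 8\right)}{3695 \frac{1}{-3501}} = -3898 + \frac{-164 + \left(\frac{25}{14} + \frac{8}{25}\right)}{3695 \left(- \frac{1}{3501}\right)} = -3898 + \frac{-164 + \frac{737}{350}}{- \frac{3695}{3501}} = -3898 - - \frac{198377163}{1293250} = -3898 + \frac{198377163}{1293250} = - \frac{4842711337}{1293250}$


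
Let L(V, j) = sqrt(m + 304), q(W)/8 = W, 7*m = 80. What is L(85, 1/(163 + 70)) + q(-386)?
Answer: -3088 + 4*sqrt(966)/7 ≈ -3070.2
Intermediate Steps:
m = 80/7 (m = (1/7)*80 = 80/7 ≈ 11.429)
q(W) = 8*W
L(V, j) = 4*sqrt(966)/7 (L(V, j) = sqrt(80/7 + 304) = sqrt(2208/7) = 4*sqrt(966)/7)
L(85, 1/(163 + 70)) + q(-386) = 4*sqrt(966)/7 + 8*(-386) = 4*sqrt(966)/7 - 3088 = -3088 + 4*sqrt(966)/7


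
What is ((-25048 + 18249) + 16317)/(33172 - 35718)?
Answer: -4759/1273 ≈ -3.7384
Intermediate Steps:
((-25048 + 18249) + 16317)/(33172 - 35718) = (-6799 + 16317)/(-2546) = 9518*(-1/2546) = -4759/1273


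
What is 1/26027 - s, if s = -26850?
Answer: 698824951/26027 ≈ 26850.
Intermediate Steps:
1/26027 - s = 1/26027 - 1*(-26850) = 1/26027 + 26850 = 698824951/26027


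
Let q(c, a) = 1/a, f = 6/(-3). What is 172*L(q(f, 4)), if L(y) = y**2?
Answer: 43/4 ≈ 10.750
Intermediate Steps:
f = -2 (f = 6*(-1/3) = -2)
172*L(q(f, 4)) = 172*(1/4)**2 = 172*(1/16) = 43/4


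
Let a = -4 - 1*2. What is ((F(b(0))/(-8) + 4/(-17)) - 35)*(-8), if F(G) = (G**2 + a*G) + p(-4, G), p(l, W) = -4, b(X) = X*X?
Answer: 4724/17 ≈ 277.88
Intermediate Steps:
b(X) = X**2
a = -6 (a = -4 - 2 = -6)
F(G) = -4 + G**2 - 6*G (F(G) = (G**2 - 6*G) - 4 = -4 + G**2 - 6*G)
((F(b(0))/(-8) + 4/(-17)) - 35)*(-8) = (((-4 + (0**2)**2 - 6*0**2)/(-8) + 4/(-17)) - 35)*(-8) = (((-4 + 0**2 - 6*0)*(-1/8) + 4*(-1/17)) - 35)*(-8) = (((-4 + 0 + 0)*(-1/8) - 4/17) - 35)*(-8) = ((-4*(-1/8) - 4/17) - 35)*(-8) = ((1/2 - 4/17) - 35)*(-8) = (9/34 - 35)*(-8) = -1181/34*(-8) = 4724/17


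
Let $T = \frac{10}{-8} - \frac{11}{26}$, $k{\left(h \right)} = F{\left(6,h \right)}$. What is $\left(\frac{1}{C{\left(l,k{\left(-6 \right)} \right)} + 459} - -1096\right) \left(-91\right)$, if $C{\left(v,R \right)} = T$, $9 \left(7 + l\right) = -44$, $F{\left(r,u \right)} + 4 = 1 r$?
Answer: $- \frac{2371826548}{23781} \approx -99736.0$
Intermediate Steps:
$F{\left(r,u \right)} = -4 + r$ ($F{\left(r,u \right)} = -4 + 1 r = -4 + r$)
$k{\left(h \right)} = 2$ ($k{\left(h \right)} = -4 + 6 = 2$)
$T = - \frac{87}{52}$ ($T = 10 \left(- \frac{1}{8}\right) - \frac{11}{26} = - \frac{5}{4} - \frac{11}{26} = - \frac{87}{52} \approx -1.6731$)
$l = - \frac{107}{9}$ ($l = -7 + \frac{1}{9} \left(-44\right) = -7 - \frac{44}{9} = - \frac{107}{9} \approx -11.889$)
$C{\left(v,R \right)} = - \frac{87}{52}$
$\left(\frac{1}{C{\left(l,k{\left(-6 \right)} \right)} + 459} - -1096\right) \left(-91\right) = \left(\frac{1}{- \frac{87}{52} + 459} - -1096\right) \left(-91\right) = \left(\frac{1}{\frac{23781}{52}} + 1096\right) \left(-91\right) = \left(\frac{52}{23781} + 1096\right) \left(-91\right) = \frac{26064028}{23781} \left(-91\right) = - \frac{2371826548}{23781}$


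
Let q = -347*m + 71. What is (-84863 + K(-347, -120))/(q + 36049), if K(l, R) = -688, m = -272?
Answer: -85551/130504 ≈ -0.65554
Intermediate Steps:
q = 94455 (q = -347*(-272) + 71 = 94384 + 71 = 94455)
(-84863 + K(-347, -120))/(q + 36049) = (-84863 - 688)/(94455 + 36049) = -85551/130504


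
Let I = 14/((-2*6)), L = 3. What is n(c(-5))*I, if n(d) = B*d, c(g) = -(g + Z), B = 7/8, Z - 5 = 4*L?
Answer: 49/4 ≈ 12.250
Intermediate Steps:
Z = 17 (Z = 5 + 4*3 = 5 + 12 = 17)
B = 7/8 (B = 7*(1/8) = 7/8 ≈ 0.87500)
c(g) = -17 - g (c(g) = -(g + 17) = -(17 + g) = -17 - g)
n(d) = 7*d/8
I = -7/6 (I = 14/(-12) = 14*(-1/12) = -7/6 ≈ -1.1667)
n(c(-5))*I = (7*(-17 - 1*(-5))/8)*(-7/6) = (7*(-17 + 5)/8)*(-7/6) = ((7/8)*(-12))*(-7/6) = -21/2*(-7/6) = 49/4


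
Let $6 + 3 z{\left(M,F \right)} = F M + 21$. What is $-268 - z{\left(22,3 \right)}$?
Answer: $-295$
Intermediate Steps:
$z{\left(M,F \right)} = 5 + \frac{F M}{3}$ ($z{\left(M,F \right)} = -2 + \frac{F M + 21}{3} = -2 + \frac{21 + F M}{3} = -2 + \left(7 + \frac{F M}{3}\right) = 5 + \frac{F M}{3}$)
$-268 - z{\left(22,3 \right)} = -268 - \left(5 + \frac{1}{3} \cdot 3 \cdot 22\right) = -268 - \left(5 + 22\right) = -268 - 27 = -295$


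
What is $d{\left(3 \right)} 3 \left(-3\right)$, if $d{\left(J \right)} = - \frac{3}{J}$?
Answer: $9$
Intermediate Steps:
$d{\left(3 \right)} 3 \left(-3\right) = - \frac{3}{3} \cdot 3 \left(-3\right) = \left(-3\right) \frac{1}{3} \left(-9\right) = \left(-1\right) \left(-9\right) = 9$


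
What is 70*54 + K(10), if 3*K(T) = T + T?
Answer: 11360/3 ≈ 3786.7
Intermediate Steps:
K(T) = 2*T/3 (K(T) = (T + T)/3 = (2*T)/3 = 2*T/3)
70*54 + K(10) = 70*54 + (2/3)*10 = 3780 + 20/3 = 11360/3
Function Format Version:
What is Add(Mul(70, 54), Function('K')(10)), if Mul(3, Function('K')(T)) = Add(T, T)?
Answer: Rational(11360, 3) ≈ 3786.7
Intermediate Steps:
Function('K')(T) = Mul(Rational(2, 3), T) (Function('K')(T) = Mul(Rational(1, 3), Add(T, T)) = Mul(Rational(1, 3), Mul(2, T)) = Mul(Rational(2, 3), T))
Add(Mul(70, 54), Function('K')(10)) = Add(Mul(70, 54), Mul(Rational(2, 3), 10)) = Add(3780, Rational(20, 3)) = Rational(11360, 3)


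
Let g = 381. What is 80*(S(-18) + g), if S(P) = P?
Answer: 29040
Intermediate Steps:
80*(S(-18) + g) = 80*(-18 + 381) = 80*363 = 29040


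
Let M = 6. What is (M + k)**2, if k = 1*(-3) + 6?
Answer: 81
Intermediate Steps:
k = 3 (k = -3 + 6 = 3)
(M + k)**2 = (6 + 3)**2 = 9**2 = 81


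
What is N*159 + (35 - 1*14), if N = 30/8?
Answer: 2469/4 ≈ 617.25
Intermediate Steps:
N = 15/4 (N = 30*(⅛) = 15/4 ≈ 3.7500)
N*159 + (35 - 1*14) = (15/4)*159 + (35 - 1*14) = 2385/4 + (35 - 14) = 2385/4 + 21 = 2469/4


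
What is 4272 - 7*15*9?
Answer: 3327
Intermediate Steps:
4272 - 7*15*9 = 4272 - 105*9 = 4272 - 945 = 3327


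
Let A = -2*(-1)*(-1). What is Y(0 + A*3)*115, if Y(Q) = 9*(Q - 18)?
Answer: -24840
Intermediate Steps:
A = -2 (A = 2*(-1) = -2)
Y(Q) = -162 + 9*Q (Y(Q) = 9*(-18 + Q) = -162 + 9*Q)
Y(0 + A*3)*115 = (-162 + 9*(0 - 2*3))*115 = (-162 + 9*(0 - 6))*115 = (-162 + 9*(-6))*115 = (-162 - 54)*115 = -216*115 = -24840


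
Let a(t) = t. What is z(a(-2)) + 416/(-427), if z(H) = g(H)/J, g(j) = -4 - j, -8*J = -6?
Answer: -4664/1281 ≈ -3.6409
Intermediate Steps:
J = ¾ (J = -⅛*(-6) = ¾ ≈ 0.75000)
z(H) = -16/3 - 4*H/3 (z(H) = (-4 - H)/(¾) = (-4 - H)*(4/3) = -16/3 - 4*H/3)
z(a(-2)) + 416/(-427) = (-16/3 - 4/3*(-2)) + 416/(-427) = (-16/3 + 8/3) + 416*(-1/427) = -8/3 - 416/427 = -4664/1281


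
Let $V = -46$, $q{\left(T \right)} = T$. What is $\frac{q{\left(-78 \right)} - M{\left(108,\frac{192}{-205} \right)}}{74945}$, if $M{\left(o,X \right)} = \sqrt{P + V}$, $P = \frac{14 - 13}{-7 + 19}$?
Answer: $- \frac{6}{5765} - \frac{i \sqrt{1653}}{449670} \approx -0.0010408 - 9.0415 \cdot 10^{-5} i$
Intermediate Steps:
$P = \frac{1}{12}$ ($P = 1 \cdot \frac{1}{12} = \frac{1}{12} \approx 0.083333$)
$M{\left(o,X \right)} = \frac{i \sqrt{1653}}{6}$ ($M{\left(o,X \right)} = \sqrt{\frac{1}{12} - 46} = \sqrt{- \frac{551}{12}} = \frac{i \sqrt{1653}}{6}$)
$\frac{q{\left(-78 \right)} - M{\left(108,\frac{192}{-205} \right)}}{74945} = \frac{-78 - \frac{i \sqrt{1653}}{6}}{74945} = \left(-78 - \frac{i \sqrt{1653}}{6}\right) \frac{1}{74945} = - \frac{6}{5765} - \frac{i \sqrt{1653}}{449670}$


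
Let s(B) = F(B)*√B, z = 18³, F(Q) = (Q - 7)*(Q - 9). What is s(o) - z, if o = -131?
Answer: -5832 + 19320*I*√131 ≈ -5832.0 + 2.2113e+5*I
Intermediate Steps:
F(Q) = (-9 + Q)*(-7 + Q) (F(Q) = (-7 + Q)*(-9 + Q) = (-9 + Q)*(-7 + Q))
z = 5832
s(B) = √B*(63 + B² - 16*B) (s(B) = (63 + B² - 16*B)*√B = √B*(63 + B² - 16*B))
s(o) - z = √(-131)*(63 + (-131)² - 16*(-131)) - 1*5832 = (I*√131)*(63 + 17161 + 2096) - 5832 = (I*√131)*19320 - 5832 = 19320*I*√131 - 5832 = -5832 + 19320*I*√131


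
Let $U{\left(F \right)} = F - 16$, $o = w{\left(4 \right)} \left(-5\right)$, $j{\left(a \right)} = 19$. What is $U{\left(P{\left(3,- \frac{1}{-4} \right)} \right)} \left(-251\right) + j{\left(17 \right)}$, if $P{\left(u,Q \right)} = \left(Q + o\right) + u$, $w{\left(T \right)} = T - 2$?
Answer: $\frac{22917}{4} \approx 5729.3$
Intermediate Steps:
$w{\left(T \right)} = -2 + T$ ($w{\left(T \right)} = T - 2 = -2 + T$)
$o = -10$ ($o = \left(-2 + 4\right) \left(-5\right) = 2 \left(-5\right) = -10$)
$P{\left(u,Q \right)} = -10 + Q + u$ ($P{\left(u,Q \right)} = \left(Q - 10\right) + u = \left(-10 + Q\right) + u = -10 + Q + u$)
$U{\left(F \right)} = -16 + F$
$U{\left(P{\left(3,- \frac{1}{-4} \right)} \right)} \left(-251\right) + j{\left(17 \right)} = \left(-16 - \frac{27}{4}\right) \left(-251\right) + 19 = \left(- \frac{91}{4}\right) \left(-251\right) + 19 = \frac{22841}{4} + 19 = \frac{22917}{4}$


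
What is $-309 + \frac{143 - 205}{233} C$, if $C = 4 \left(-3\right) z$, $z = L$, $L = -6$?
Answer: $- \frac{76461}{233} \approx -328.16$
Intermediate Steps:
$z = -6$
$C = 72$ ($C = 4 \left(-3\right) \left(-6\right) = \left(-12\right) \left(-6\right) = 72$)
$-309 + \frac{143 - 205}{233} C = -309 + \frac{143 - 205}{233} \cdot 72 = -309 + \left(143 - 205\right) \frac{1}{233} \cdot 72 = -309 + \left(-62\right) \frac{1}{233} \cdot 72 = -309 - \frac{4464}{233} = - \frac{76461}{233}$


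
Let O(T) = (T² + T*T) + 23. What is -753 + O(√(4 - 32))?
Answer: -786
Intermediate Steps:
O(T) = 23 + 2*T² (O(T) = (T² + T²) + 23 = 2*T² + 23 = 23 + 2*T²)
-753 + O(√(4 - 32)) = -753 + (23 + 2*(√(4 - 32))²) = -753 + (23 + 2*(√(-28))²) = -753 + (23 + 2*(2*I*√7)²) = -753 + (23 + 2*(-28)) = -753 + (23 - 56) = -753 - 33 = -786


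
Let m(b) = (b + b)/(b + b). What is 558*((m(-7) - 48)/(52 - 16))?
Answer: -1457/2 ≈ -728.50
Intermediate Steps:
m(b) = 1 (m(b) = (2*b)/((2*b)) = (2*b)*(1/(2*b)) = 1)
558*((m(-7) - 48)/(52 - 16)) = 558*((1 - 48)/(52 - 16)) = 558*(-47/36) = -1457/2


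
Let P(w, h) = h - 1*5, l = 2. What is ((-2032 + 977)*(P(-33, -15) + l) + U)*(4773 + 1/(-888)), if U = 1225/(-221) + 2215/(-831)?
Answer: 108641533371875/1199133 ≈ 9.0600e+7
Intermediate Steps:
U = -1507490/183651 (U = 1225*(-1/221) + 2215*(-1/831) = -1225/221 - 2215/831 = -1507490/183651 ≈ -8.2085)
P(w, h) = -5 + h (P(w, h) = h - 5 = -5 + h)
((-2032 + 977)*(P(-33, -15) + l) + U)*(4773 + 1/(-888)) = ((-2032 + 977)*((-5 - 15) + 2) - 1507490/183651)*(4773 + 1/(-888)) = (-1055*(-20 + 2) - 1507490/183651)*(4773 - 1/888) = (-1055*(-18) - 1507490/183651)*(4238423/888) = (18990 - 1507490/183651)*(4238423/888) = (3486025000/183651)*(4238423/888) = 108641533371875/1199133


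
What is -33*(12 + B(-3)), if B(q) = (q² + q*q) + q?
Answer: -891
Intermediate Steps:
B(q) = q + 2*q² (B(q) = (q² + q²) + q = 2*q² + q = q + 2*q²)
-33*(12 + B(-3)) = -33*(12 - 3*(1 + 2*(-3))) = -33*(12 - 3*(1 - 6)) = -33*(12 - 3*(-5)) = -33*(12 + 15) = -33*27 = -891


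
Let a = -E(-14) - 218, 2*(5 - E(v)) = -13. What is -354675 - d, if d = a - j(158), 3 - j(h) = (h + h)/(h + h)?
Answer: -708887/2 ≈ -3.5444e+5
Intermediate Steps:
j(h) = 2 (j(h) = 3 - (h + h)/(h + h) = 3 - 2*h/(2*h) = 3 - 2*h*1/(2*h) = 3 - 1*1 = 3 - 1 = 2)
E(v) = 23/2 (E(v) = 5 - 1/2*(-13) = 5 + 13/2 = 23/2)
a = -459/2 (a = -1*23/2 - 218 = -23/2 - 218 = -459/2 ≈ -229.50)
d = -463/2 (d = -459/2 - 1*2 = -459/2 - 2 = -463/2 ≈ -231.50)
-354675 - d = -354675 - 1*(-463/2) = -354675 + 463/2 = -708887/2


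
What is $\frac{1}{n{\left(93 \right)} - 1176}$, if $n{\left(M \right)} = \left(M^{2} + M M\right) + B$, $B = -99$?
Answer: $\frac{1}{16023} \approx 6.241 \cdot 10^{-5}$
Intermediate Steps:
$n{\left(M \right)} = -99 + 2 M^{2}$ ($n{\left(M \right)} = \left(M^{2} + M M\right) - 99 = \left(M^{2} + M^{2}\right) - 99 = 2 M^{2} - 99 = -99 + 2 M^{2}$)
$\frac{1}{n{\left(93 \right)} - 1176} = \frac{1}{\left(-99 + 2 \cdot 93^{2}\right) - 1176} = \frac{1}{\left(-99 + 2 \cdot 8649\right) - 1176} = \frac{1}{\left(-99 + 17298\right) - 1176} = \frac{1}{17199 - 1176} = \frac{1}{16023}$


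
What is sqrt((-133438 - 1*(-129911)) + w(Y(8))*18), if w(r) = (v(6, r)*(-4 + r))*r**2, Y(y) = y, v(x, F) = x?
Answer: sqrt(24121) ≈ 155.31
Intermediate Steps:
w(r) = r**2*(-24 + 6*r) (w(r) = (6*(-4 + r))*r**2 = (-24 + 6*r)*r**2 = r**2*(-24 + 6*r))
sqrt((-133438 - 1*(-129911)) + w(Y(8))*18) = sqrt((-133438 - 1*(-129911)) + (6*8**2*(-4 + 8))*18) = sqrt((-133438 + 129911) + (6*64*4)*18) = sqrt(-3527 + 1536*18) = sqrt(-3527 + 27648) = sqrt(24121)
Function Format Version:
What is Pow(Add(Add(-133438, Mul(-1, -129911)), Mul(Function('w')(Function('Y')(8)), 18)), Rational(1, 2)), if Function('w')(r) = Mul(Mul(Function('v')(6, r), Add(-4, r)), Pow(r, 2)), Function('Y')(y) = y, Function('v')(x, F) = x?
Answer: Pow(24121, Rational(1, 2)) ≈ 155.31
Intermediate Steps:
Function('w')(r) = Mul(Pow(r, 2), Add(-24, Mul(6, r))) (Function('w')(r) = Mul(Mul(6, Add(-4, r)), Pow(r, 2)) = Mul(Add(-24, Mul(6, r)), Pow(r, 2)) = Mul(Pow(r, 2), Add(-24, Mul(6, r))))
Pow(Add(Add(-133438, Mul(-1, -129911)), Mul(Function('w')(Function('Y')(8)), 18)), Rational(1, 2)) = Pow(Add(Add(-133438, Mul(-1, -129911)), Mul(Mul(6, Pow(8, 2), Add(-4, 8)), 18)), Rational(1, 2)) = Pow(Add(Add(-133438, 129911), Mul(Mul(6, 64, 4), 18)), Rational(1, 2)) = Pow(Add(-3527, Mul(1536, 18)), Rational(1, 2)) = Pow(Add(-3527, 27648), Rational(1, 2)) = Pow(24121, Rational(1, 2))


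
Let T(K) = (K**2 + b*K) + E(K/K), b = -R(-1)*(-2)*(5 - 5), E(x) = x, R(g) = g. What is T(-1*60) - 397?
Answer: 3204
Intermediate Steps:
b = 0 (b = -(-1*(-2))*(5 - 5) = -2*0 = -1*0 = 0)
T(K) = 1 + K**2 (T(K) = (K**2 + 0*K) + K/K = (K**2 + 0) + 1 = K**2 + 1 = 1 + K**2)
T(-1*60) - 397 = (1 + (-1*60)**2) - 397 = (1 + (-60)**2) - 397 = (1 + 3600) - 397 = 3601 - 397 = 3204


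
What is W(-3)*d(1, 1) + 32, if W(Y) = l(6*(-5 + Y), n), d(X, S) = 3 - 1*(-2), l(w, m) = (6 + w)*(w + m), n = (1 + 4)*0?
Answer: 10112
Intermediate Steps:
n = 0 (n = 5*0 = 0)
l(w, m) = (6 + w)*(m + w)
d(X, S) = 5 (d(X, S) = 3 + 2 = 5)
W(Y) = -180 + (-30 + 6*Y)² + 36*Y (W(Y) = (6*(-5 + Y))² + 6*0 + 6*(6*(-5 + Y)) + 0*(6*(-5 + Y)) = (-30 + 6*Y)² + 0 + 6*(-30 + 6*Y) + 0*(-30 + 6*Y) = (-30 + 6*Y)² + 0 + (-180 + 36*Y) + 0 = -180 + (-30 + 6*Y)² + 36*Y)
W(-3)*d(1, 1) + 32 = (-180 + 36*(-3) + 36*(-5 - 3)²)*5 + 32 = (-180 - 108 + 36*(-8)²)*5 + 32 = (-180 - 108 + 36*64)*5 + 32 = (-180 - 108 + 2304)*5 + 32 = 2016*5 + 32 = 10080 + 32 = 10112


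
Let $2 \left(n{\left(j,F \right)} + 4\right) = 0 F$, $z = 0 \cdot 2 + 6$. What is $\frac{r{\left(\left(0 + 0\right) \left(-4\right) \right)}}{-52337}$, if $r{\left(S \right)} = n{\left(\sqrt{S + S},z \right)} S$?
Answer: $0$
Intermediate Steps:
$z = 6$ ($z = 0 + 6 = 6$)
$n{\left(j,F \right)} = -4$ ($n{\left(j,F \right)} = -4 + \frac{0 F}{2} = -4 + \frac{1}{2} \cdot 0 = -4 + 0 = -4$)
$r{\left(S \right)} = - 4 S$
$\frac{r{\left(\left(0 + 0\right) \left(-4\right) \right)}}{-52337} = \frac{\left(-4\right) \left(0 + 0\right) \left(-4\right)}{-52337} = - 4 \cdot 0 \left(-4\right) \left(- \frac{1}{52337}\right) = \left(-4\right) 0 \left(- \frac{1}{52337}\right) = 0 \left(- \frac{1}{52337}\right) = 0$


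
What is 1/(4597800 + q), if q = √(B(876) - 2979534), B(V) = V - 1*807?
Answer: 306520/1409317854631 - I*√2979465/21139767819465 ≈ 2.175e-7 - 8.1652e-11*I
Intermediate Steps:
B(V) = -807 + V (B(V) = V - 807 = -807 + V)
q = I*√2979465 (q = √((-807 + 876) - 2979534) = √(69 - 2979534) = √(-2979465) = I*√2979465 ≈ 1726.1*I)
1/(4597800 + q) = 1/(4597800 + I*√2979465)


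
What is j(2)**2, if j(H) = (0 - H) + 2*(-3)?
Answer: 64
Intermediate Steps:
j(H) = -6 - H (j(H) = -H - 6 = -6 - H)
j(2)**2 = (-6 - 1*2)**2 = (-6 - 2)**2 = (-8)**2 = 64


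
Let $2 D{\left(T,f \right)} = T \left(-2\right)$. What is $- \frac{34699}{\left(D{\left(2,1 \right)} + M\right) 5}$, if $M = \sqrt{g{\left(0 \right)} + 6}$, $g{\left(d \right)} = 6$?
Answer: $- \frac{34699}{20} - \frac{34699 \sqrt{3}}{20} \approx -4740.0$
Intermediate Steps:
$D{\left(T,f \right)} = - T$ ($D{\left(T,f \right)} = \frac{T \left(-2\right)}{2} = \frac{\left(-2\right) T}{2} = - T$)
$M = 2 \sqrt{3}$ ($M = \sqrt{6 + 6} = \sqrt{12} = 2 \sqrt{3} \approx 3.4641$)
$- \frac{34699}{\left(D{\left(2,1 \right)} + M\right) 5} = - \frac{34699}{\left(\left(-1\right) 2 + 2 \sqrt{3}\right) 5} = - \frac{34699}{\left(-2 + 2 \sqrt{3}\right) 5} = - \frac{34699}{-10 + 10 \sqrt{3}}$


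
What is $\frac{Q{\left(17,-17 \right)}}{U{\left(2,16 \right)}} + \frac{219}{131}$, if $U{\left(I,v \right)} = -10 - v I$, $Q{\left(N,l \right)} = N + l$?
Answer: $\frac{219}{131} \approx 1.6718$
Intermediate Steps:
$U{\left(I,v \right)} = -10 - I v$
$\frac{Q{\left(17,-17 \right)}}{U{\left(2,16 \right)}} + \frac{219}{131} = \frac{17 - 17}{-10 - 2 \cdot 16} + \frac{219}{131} = \frac{0}{-10 - 32} + 219 \cdot \frac{1}{131} = \frac{0}{-42} + \frac{219}{131} = 0 \left(- \frac{1}{42}\right) + \frac{219}{131} = 0 + \frac{219}{131} = \frac{219}{131}$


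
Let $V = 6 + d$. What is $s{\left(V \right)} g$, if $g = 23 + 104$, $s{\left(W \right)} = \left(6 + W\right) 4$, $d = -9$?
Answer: $1524$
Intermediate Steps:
$V = -3$ ($V = 6 - 9 = -3$)
$s{\left(W \right)} = 24 + 4 W$
$g = 127$
$s{\left(V \right)} g = \left(24 + 4 \left(-3\right)\right) 127 = \left(24 - 12\right) 127 = 12 \cdot 127 = 1524$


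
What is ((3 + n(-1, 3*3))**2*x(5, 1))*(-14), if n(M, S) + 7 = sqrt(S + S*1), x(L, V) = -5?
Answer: 2380 - 1680*sqrt(2) ≈ 4.1212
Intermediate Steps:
n(M, S) = -7 + sqrt(2)*sqrt(S) (n(M, S) = -7 + sqrt(S + S*1) = -7 + sqrt(S + S) = -7 + sqrt(2*S) = -7 + sqrt(2)*sqrt(S))
((3 + n(-1, 3*3))**2*x(5, 1))*(-14) = ((3 + (-7 + sqrt(2)*sqrt(3*3)))**2*(-5))*(-14) = ((3 + (-7 + sqrt(2)*sqrt(9)))**2*(-5))*(-14) = ((3 + (-7 + sqrt(2)*3))**2*(-5))*(-14) = ((3 + (-7 + 3*sqrt(2)))**2*(-5))*(-14) = ((-4 + 3*sqrt(2))**2*(-5))*(-14) = -5*(-4 + 3*sqrt(2))**2*(-14) = 70*(-4 + 3*sqrt(2))**2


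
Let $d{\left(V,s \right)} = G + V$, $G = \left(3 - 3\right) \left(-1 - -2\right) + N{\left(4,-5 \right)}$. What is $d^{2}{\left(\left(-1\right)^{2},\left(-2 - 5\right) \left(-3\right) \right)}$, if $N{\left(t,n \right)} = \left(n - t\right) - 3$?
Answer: $121$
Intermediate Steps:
$N{\left(t,n \right)} = -3 + n - t$ ($N{\left(t,n \right)} = \left(n - t\right) - 3 = -3 + n - t$)
$G = -12$ ($G = \left(3 - 3\right) \left(-1 - -2\right) - 12 = \left(3 - 3\right) \left(-1 + 2\right) - 12 = 0 \cdot 1 - 12 = 0 - 12 = -12$)
$d{\left(V,s \right)} = -12 + V$
$d^{2}{\left(\left(-1\right)^{2},\left(-2 - 5\right) \left(-3\right) \right)} = \left(-12 + \left(-1\right)^{2}\right)^{2} = \left(-12 + 1\right)^{2} = \left(-11\right)^{2} = 121$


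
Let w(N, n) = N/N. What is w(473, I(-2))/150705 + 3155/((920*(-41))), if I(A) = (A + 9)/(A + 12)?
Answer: -95087311/1136918520 ≈ -0.083636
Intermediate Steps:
I(A) = (9 + A)/(12 + A)
w(N, n) = 1
w(473, I(-2))/150705 + 3155/((920*(-41))) = 1/150705 + 3155/((920*(-41))) = 1*(1/150705) + 3155/(-37720) = 1/150705 + 3155*(-1/37720) = 1/150705 - 631/7544 = -95087311/1136918520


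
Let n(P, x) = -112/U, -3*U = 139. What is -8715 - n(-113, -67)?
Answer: -1211721/139 ≈ -8717.4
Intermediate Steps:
U = -139/3 (U = -⅓*139 = -139/3 ≈ -46.333)
n(P, x) = 336/139 (n(P, x) = -112/(-139/3) = -112*(-3/139) = 336/139)
-8715 - n(-113, -67) = -8715 - 1*336/139 = -8715 - 336/139 = -1211721/139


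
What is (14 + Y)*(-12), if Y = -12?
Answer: -24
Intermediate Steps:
(14 + Y)*(-12) = (14 - 12)*(-12) = 2*(-12) = -24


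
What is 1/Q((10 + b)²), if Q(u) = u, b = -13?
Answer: ⅑ ≈ 0.11111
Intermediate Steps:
1/Q((10 + b)²) = 1/((10 - 13)²) = 1/((-3)²) = 1/9 = ⅑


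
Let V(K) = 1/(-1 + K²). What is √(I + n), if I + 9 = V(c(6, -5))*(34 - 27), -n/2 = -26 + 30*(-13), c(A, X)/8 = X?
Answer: 4*√131516151/1599 ≈ 28.688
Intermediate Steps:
c(A, X) = 8*X
n = 832 (n = -2*(-26 + 30*(-13)) = -2*(-26 - 390) = -2*(-416) = 832)
I = -14384/1599 (I = -9 + (34 - 27)/(-1 + (8*(-5))²) = -9 + 7/(-1 + (-40)²) = -9 + 7/(-1 + 1600) = -9 + 7/1599 = -14384/1599 ≈ -8.9956)
√(I + n) = √(-14384/1599 + 832) = √(1315984/1599) = 4*√131516151/1599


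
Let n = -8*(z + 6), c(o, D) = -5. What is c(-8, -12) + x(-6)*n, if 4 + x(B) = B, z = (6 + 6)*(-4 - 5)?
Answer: -8165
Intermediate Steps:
z = -108 (z = 12*(-9) = -108)
x(B) = -4 + B
n = 816 (n = -8*(-108 + 6) = -8*(-102) = -4*(-204) = 816)
c(-8, -12) + x(-6)*n = -5 + (-4 - 6)*816 = -5 - 10*816 = -5 - 8160 = -8165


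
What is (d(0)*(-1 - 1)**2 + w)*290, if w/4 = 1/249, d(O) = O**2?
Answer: 1160/249 ≈ 4.6586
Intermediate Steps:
w = 4/249 ≈ 0.016064
(d(0)*(-1 - 1)**2 + w)*290 = (0**2*(-1 - 1)**2 + 4/249)*290 = (0*(-2)**2 + 4/249)*290 = (0*4 + 4/249)*290 = (0 + 4/249)*290 = (4/249)*290 = 1160/249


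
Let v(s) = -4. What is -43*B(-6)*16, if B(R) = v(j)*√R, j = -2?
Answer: 2752*I*√6 ≈ 6741.0*I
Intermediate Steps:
B(R) = -4*√R
-43*B(-6)*16 = -(-172)*√(-6)*16 = -(-172)*I*√6*16 = (172*I*√6)*16 = 2752*I*√6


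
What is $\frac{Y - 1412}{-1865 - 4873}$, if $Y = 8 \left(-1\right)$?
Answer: $\frac{710}{3369} \approx 0.21075$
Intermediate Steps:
$Y = -8$
$\frac{Y - 1412}{-1865 - 4873} = \frac{-8 - 1412}{-1865 - 4873} = - \frac{1420}{-6738} = \left(-1420\right) \left(- \frac{1}{6738}\right) = \frac{710}{3369}$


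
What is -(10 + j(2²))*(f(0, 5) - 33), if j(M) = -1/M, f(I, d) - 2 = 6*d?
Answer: 39/4 ≈ 9.7500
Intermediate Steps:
f(I, d) = 2 + 6*d
-(10 + j(2²))*(f(0, 5) - 33) = -(10 - 1/(2²))*((2 + 6*5) - 33) = -(10 - 1/4)*((2 + 30) - 33) = -(10 - 1*¼)*(32 - 33) = -(10 - ¼)*(-1) = -39*(-1)/4 = -1*(-39/4) = 39/4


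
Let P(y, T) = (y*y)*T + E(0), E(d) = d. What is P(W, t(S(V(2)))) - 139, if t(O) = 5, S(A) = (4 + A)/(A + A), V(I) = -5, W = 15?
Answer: 986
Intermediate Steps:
S(A) = (4 + A)/(2*A) (S(A) = (4 + A)/((2*A)) = (4 + A)*(1/(2*A)) = (4 + A)/(2*A))
P(y, T) = T*y**2 (P(y, T) = (y*y)*T + 0 = y**2*T + 0 = T*y**2 + 0 = T*y**2)
P(W, t(S(V(2)))) - 139 = 5*15**2 - 139 = 5*225 - 139 = 1125 - 139 = 986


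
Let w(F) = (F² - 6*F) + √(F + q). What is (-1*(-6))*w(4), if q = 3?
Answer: -48 + 6*√7 ≈ -32.125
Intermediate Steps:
w(F) = F² + √(3 + F) - 6*F (w(F) = (F² - 6*F) + √(F + 3) = (F² - 6*F) + √(3 + F) = F² + √(3 + F) - 6*F)
(-1*(-6))*w(4) = (-1*(-6))*(4² + √(3 + 4) - 6*4) = 6*(16 + √7 - 24) = 6*(-8 + √7) = -48 + 6*√7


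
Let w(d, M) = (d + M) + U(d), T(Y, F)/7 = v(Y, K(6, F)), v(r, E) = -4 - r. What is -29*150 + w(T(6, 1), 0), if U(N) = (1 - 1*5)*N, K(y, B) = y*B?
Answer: -4140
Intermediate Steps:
K(y, B) = B*y
U(N) = -4*N (U(N) = (1 - 5)*N = -4*N)
T(Y, F) = -28 - 7*Y (T(Y, F) = 7*(-4 - Y) = -28 - 7*Y)
w(d, M) = M - 3*d (w(d, M) = (d + M) - 4*d = (M + d) - 4*d = M - 3*d)
-29*150 + w(T(6, 1), 0) = -29*150 + (0 - 3*(-28 - 7*6)) = -4350 + (0 - 3*(-28 - 42)) = -4350 + (0 - 3*(-70)) = -4350 + (0 + 210) = -4350 + 210 = -4140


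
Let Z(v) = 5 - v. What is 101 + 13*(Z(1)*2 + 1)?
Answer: 218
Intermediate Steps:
101 + 13*(Z(1)*2 + 1) = 101 + 13*((5 - 1*1)*2 + 1) = 101 + 13*((5 - 1)*2 + 1) = 101 + 13*(4*2 + 1) = 101 + 13*(8 + 1) = 101 + 13*9 = 101 + 117 = 218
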